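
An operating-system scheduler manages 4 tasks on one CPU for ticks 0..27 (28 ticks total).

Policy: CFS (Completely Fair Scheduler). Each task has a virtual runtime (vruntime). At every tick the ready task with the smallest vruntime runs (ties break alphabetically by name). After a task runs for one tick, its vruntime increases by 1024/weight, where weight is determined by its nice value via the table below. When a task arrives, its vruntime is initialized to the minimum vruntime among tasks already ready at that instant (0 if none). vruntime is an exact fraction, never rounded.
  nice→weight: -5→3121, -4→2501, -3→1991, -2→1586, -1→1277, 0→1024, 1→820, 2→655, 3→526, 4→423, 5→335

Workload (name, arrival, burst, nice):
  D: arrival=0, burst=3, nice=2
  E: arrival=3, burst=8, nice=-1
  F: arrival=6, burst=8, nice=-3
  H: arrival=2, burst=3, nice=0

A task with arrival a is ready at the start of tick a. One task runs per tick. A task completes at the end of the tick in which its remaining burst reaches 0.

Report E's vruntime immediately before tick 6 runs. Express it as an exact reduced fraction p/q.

vruntime(E, start of tick 6) = 3956736/836435

t=0: vr[D=0] → run D
t=1: vr[D=1024/655] → run D
t=2: vr[D=2048/655 H=2048/655] → run D
t=3: vr[E=2048/655 H=2048/655] → run E
t=4: vr[E=3286016/836435 H=2048/655] → run H
t=5: vr[E=3286016/836435 H=2703/655] → run E
t=6: vr[E=3956736/836435 F=2703/655 H=2703/655] → run F
t=7: vr[E=3956736/836435 F=6052393/1304105 H=2703/655] → run H
t=8: vr[E=3956736/836435 F=6052393/1304105 H=3358/655] → run F
t=9: vr[E=3956736/836435 F=6723113/1304105 H=3358/655] → run E
t=10: vr[E=4627456/836435 F=6723113/1304105 H=3358/655] → run H
t=11: vr[E=4627456/836435 F=6723113/1304105] → run F
t=12: vr[E=4627456/836435 F=7393833/1304105] → run E
t=13: vr[E=5298176/836435 F=7393833/1304105] → run F
t=14: vr[E=5298176/836435 F=8064553/1304105] → run F
t=15: vr[E=5298176/836435 F=8735273/1304105] → run E
t=16: vr[E=5968896/836435 F=8735273/1304105] → run F
t=17: vr[E=5968896/836435 F=9405993/1304105] → run E
t=18: vr[E=6639616/836435 F=9405993/1304105] → run F
t=19: vr[E=6639616/836435 F=10076713/1304105] → run F
t=20: vr[E=6639616/836435] → run E
t=21: vr[E=7310336/836435] → run E
t=22: (idle)
t=23: (idle)
t=24: (idle)
t=25: (idle)
t=26: (idle)
t=27: (idle)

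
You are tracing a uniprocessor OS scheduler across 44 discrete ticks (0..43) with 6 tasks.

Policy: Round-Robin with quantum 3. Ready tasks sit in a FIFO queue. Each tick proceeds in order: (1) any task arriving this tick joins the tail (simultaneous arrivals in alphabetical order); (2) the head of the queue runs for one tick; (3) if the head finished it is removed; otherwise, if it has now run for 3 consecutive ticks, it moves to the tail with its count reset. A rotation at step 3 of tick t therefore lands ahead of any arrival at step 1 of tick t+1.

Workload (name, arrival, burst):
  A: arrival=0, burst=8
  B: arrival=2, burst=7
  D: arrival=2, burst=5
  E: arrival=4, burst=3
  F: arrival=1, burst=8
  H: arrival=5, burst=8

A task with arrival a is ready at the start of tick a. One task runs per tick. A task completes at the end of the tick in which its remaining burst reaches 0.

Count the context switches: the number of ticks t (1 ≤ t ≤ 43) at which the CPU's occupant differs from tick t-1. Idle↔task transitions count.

context switches = 15

t=0: queue=[A] q_used=0 → run A
t=1: queue=[A,F] q_used=1 → run A
t=2: queue=[A,F,B,D] q_used=2 → run A
t=3: queue=[F,B,D,A] q_used=0 → run F
t=4: queue=[F,B,D,A,E] q_used=1 → run F
t=5: queue=[F,B,D,A,E,H] q_used=2 → run F
t=6: queue=[B,D,A,E,H,F] q_used=0 → run B
t=7: queue=[B,D,A,E,H,F] q_used=1 → run B
t=8: queue=[B,D,A,E,H,F] q_used=2 → run B
t=9: queue=[D,A,E,H,F,B] q_used=0 → run D
t=10: queue=[D,A,E,H,F,B] q_used=1 → run D
t=11: queue=[D,A,E,H,F,B] q_used=2 → run D
t=12: queue=[A,E,H,F,B,D] q_used=0 → run A
t=13: queue=[A,E,H,F,B,D] q_used=1 → run A
t=14: queue=[A,E,H,F,B,D] q_used=2 → run A
t=15: queue=[E,H,F,B,D,A] q_used=0 → run E
t=16: queue=[E,H,F,B,D,A] q_used=1 → run E
t=17: queue=[E,H,F,B,D,A] q_used=2 → run E
t=18: queue=[H,F,B,D,A] q_used=0 → run H
t=19: queue=[H,F,B,D,A] q_used=1 → run H
t=20: queue=[H,F,B,D,A] q_used=2 → run H
t=21: queue=[F,B,D,A,H] q_used=0 → run F
t=22: queue=[F,B,D,A,H] q_used=1 → run F
t=23: queue=[F,B,D,A,H] q_used=2 → run F
t=24: queue=[B,D,A,H,F] q_used=0 → run B
t=25: queue=[B,D,A,H,F] q_used=1 → run B
t=26: queue=[B,D,A,H,F] q_used=2 → run B
t=27: queue=[D,A,H,F,B] q_used=0 → run D
t=28: queue=[D,A,H,F,B] q_used=1 → run D
t=29: queue=[A,H,F,B] q_used=0 → run A
t=30: queue=[A,H,F,B] q_used=1 → run A
t=31: queue=[H,F,B] q_used=0 → run H
t=32: queue=[H,F,B] q_used=1 → run H
t=33: queue=[H,F,B] q_used=2 → run H
t=34: queue=[F,B,H] q_used=0 → run F
t=35: queue=[F,B,H] q_used=1 → run F
t=36: queue=[B,H] q_used=0 → run B
t=37: queue=[H] q_used=0 → run H
t=38: queue=[H] q_used=1 → run H
t=39: (idle)
t=40: (idle)
t=41: (idle)
t=42: (idle)
t=43: (idle)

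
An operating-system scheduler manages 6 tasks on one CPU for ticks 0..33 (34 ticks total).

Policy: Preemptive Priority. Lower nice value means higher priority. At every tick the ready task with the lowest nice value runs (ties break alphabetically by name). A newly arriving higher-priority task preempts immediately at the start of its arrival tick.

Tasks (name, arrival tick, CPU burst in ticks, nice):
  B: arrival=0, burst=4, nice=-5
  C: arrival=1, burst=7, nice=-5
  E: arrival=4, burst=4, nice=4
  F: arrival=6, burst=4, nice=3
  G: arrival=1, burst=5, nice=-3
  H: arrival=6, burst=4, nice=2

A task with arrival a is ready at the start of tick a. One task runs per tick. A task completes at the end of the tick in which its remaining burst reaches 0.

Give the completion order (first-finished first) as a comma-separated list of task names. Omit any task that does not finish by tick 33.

t=0: ready={B} → run B
t=1: ready={B,C,G} → run B
t=2: ready={B,C,G} → run B
t=3: ready={B,C,G} → run B
t=4: ready={C,E,G} → run C
t=5: ready={C,E,G} → run C
t=6: ready={C,E,F,G,H} → run C
t=7: ready={C,E,F,G,H} → run C
t=8: ready={C,E,F,G,H} → run C
t=9: ready={C,E,F,G,H} → run C
t=10: ready={C,E,F,G,H} → run C
t=11: ready={E,F,G,H} → run G
t=12: ready={E,F,G,H} → run G
t=13: ready={E,F,G,H} → run G
t=14: ready={E,F,G,H} → run G
t=15: ready={E,F,G,H} → run G
t=16: ready={E,F,H} → run H
t=17: ready={E,F,H} → run H
t=18: ready={E,F,H} → run H
t=19: ready={E,F,H} → run H
t=20: ready={E,F} → run F
t=21: ready={E,F} → run F
t=22: ready={E,F} → run F
t=23: ready={E,F} → run F
t=24: ready={E} → run E
t=25: ready={E} → run E
t=26: ready={E} → run E
t=27: ready={E} → run E
t=28: (idle)
t=29: (idle)
t=30: (idle)
t=31: (idle)
t=32: (idle)
t=33: (idle)

completion order = B, C, G, H, F, E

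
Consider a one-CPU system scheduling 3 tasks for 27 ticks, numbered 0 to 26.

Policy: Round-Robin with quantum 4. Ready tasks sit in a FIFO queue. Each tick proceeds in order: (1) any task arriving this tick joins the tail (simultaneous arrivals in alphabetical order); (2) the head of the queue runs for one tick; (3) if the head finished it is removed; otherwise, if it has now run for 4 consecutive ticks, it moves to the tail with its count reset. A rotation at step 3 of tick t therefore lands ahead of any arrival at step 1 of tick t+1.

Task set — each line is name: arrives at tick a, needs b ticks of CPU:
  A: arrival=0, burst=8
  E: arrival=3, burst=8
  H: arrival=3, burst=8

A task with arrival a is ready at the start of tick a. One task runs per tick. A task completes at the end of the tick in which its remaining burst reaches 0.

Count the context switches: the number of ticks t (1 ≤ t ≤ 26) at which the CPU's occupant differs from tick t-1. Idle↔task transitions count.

t=0: queue=[A] q_used=0 → run A
t=1: queue=[A] q_used=1 → run A
t=2: queue=[A] q_used=2 → run A
t=3: queue=[A,E,H] q_used=3 → run A
t=4: queue=[E,H,A] q_used=0 → run E
t=5: queue=[E,H,A] q_used=1 → run E
t=6: queue=[E,H,A] q_used=2 → run E
t=7: queue=[E,H,A] q_used=3 → run E
t=8: queue=[H,A,E] q_used=0 → run H
t=9: queue=[H,A,E] q_used=1 → run H
t=10: queue=[H,A,E] q_used=2 → run H
t=11: queue=[H,A,E] q_used=3 → run H
t=12: queue=[A,E,H] q_used=0 → run A
t=13: queue=[A,E,H] q_used=1 → run A
t=14: queue=[A,E,H] q_used=2 → run A
t=15: queue=[A,E,H] q_used=3 → run A
t=16: queue=[E,H] q_used=0 → run E
t=17: queue=[E,H] q_used=1 → run E
t=18: queue=[E,H] q_used=2 → run E
t=19: queue=[E,H] q_used=3 → run E
t=20: queue=[H] q_used=0 → run H
t=21: queue=[H] q_used=1 → run H
t=22: queue=[H] q_used=2 → run H
t=23: queue=[H] q_used=3 → run H
t=24: (idle)
t=25: (idle)
t=26: (idle)

context switches = 6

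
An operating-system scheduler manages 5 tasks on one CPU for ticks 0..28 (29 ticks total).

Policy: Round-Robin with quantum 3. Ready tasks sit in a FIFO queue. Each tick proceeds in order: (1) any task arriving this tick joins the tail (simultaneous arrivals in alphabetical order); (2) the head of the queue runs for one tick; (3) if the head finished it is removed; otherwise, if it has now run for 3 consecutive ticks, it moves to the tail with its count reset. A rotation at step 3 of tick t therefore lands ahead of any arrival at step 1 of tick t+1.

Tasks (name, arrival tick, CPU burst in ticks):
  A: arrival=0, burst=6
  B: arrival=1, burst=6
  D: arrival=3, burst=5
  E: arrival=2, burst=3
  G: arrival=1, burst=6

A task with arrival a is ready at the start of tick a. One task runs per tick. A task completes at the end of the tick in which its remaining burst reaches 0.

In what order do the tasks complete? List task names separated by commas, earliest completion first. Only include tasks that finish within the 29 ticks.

completion order = E, A, B, G, D

t=0: queue=[A] q_used=0 → run A
t=1: queue=[A,B,G] q_used=1 → run A
t=2: queue=[A,B,G,E] q_used=2 → run A
t=3: queue=[B,G,E,A,D] q_used=0 → run B
t=4: queue=[B,G,E,A,D] q_used=1 → run B
t=5: queue=[B,G,E,A,D] q_used=2 → run B
t=6: queue=[G,E,A,D,B] q_used=0 → run G
t=7: queue=[G,E,A,D,B] q_used=1 → run G
t=8: queue=[G,E,A,D,B] q_used=2 → run G
t=9: queue=[E,A,D,B,G] q_used=0 → run E
t=10: queue=[E,A,D,B,G] q_used=1 → run E
t=11: queue=[E,A,D,B,G] q_used=2 → run E
t=12: queue=[A,D,B,G] q_used=0 → run A
t=13: queue=[A,D,B,G] q_used=1 → run A
t=14: queue=[A,D,B,G] q_used=2 → run A
t=15: queue=[D,B,G] q_used=0 → run D
t=16: queue=[D,B,G] q_used=1 → run D
t=17: queue=[D,B,G] q_used=2 → run D
t=18: queue=[B,G,D] q_used=0 → run B
t=19: queue=[B,G,D] q_used=1 → run B
t=20: queue=[B,G,D] q_used=2 → run B
t=21: queue=[G,D] q_used=0 → run G
t=22: queue=[G,D] q_used=1 → run G
t=23: queue=[G,D] q_used=2 → run G
t=24: queue=[D] q_used=0 → run D
t=25: queue=[D] q_used=1 → run D
t=26: (idle)
t=27: (idle)
t=28: (idle)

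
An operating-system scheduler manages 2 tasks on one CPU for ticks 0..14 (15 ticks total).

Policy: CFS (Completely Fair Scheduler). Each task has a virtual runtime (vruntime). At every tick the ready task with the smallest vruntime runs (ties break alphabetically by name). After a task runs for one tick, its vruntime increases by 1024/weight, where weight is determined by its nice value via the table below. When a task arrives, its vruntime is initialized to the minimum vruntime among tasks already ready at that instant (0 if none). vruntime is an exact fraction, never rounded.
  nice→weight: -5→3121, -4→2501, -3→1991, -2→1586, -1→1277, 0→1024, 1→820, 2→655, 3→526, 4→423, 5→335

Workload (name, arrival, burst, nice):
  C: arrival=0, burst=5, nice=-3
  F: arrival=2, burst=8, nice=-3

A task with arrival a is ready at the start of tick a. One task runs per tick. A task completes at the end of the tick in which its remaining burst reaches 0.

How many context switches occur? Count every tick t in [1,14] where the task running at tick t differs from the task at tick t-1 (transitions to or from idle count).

context switches = 6

t=0: vr[C=0] → run C
t=1: vr[C=1024/1991] → run C
t=2: vr[C=2048/1991 F=2048/1991] → run C
t=3: vr[C=3072/1991 F=2048/1991] → run F
t=4: vr[C=3072/1991 F=3072/1991] → run C
t=5: vr[C=4096/1991 F=3072/1991] → run F
t=6: vr[C=4096/1991 F=4096/1991] → run C
t=7: vr[F=4096/1991] → run F
t=8: vr[F=5120/1991] → run F
t=9: vr[F=6144/1991] → run F
t=10: vr[F=7168/1991] → run F
t=11: vr[F=8192/1991] → run F
t=12: vr[F=9216/1991] → run F
t=13: (idle)
t=14: (idle)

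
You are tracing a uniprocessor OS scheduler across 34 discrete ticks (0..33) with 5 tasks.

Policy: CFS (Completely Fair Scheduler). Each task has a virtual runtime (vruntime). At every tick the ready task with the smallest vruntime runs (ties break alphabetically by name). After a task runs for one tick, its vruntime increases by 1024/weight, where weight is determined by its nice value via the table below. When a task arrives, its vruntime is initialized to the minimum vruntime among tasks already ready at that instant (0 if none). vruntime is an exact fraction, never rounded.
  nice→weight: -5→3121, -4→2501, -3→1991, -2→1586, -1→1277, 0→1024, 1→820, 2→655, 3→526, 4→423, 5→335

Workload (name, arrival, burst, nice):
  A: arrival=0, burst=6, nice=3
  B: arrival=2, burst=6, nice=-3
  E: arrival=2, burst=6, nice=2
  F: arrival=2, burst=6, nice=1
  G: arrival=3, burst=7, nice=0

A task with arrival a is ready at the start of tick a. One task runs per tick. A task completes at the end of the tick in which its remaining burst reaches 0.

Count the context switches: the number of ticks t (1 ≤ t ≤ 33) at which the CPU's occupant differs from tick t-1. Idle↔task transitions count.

context switches = 28

t=0: vr[A=0] → run A
t=1: vr[A=512/263] → run A
t=2: vr[A=1024/263 B=1024/263 E=1024/263 F=1024/263] → run A
t=3: vr[A=1536/263 B=1024/263 E=1024/263 F=1024/263 G=1024/263] → run B
t=4: vr[A=1536/263 B=2308096/523633 E=1024/263 F=1024/263 G=1024/263] → run E
t=5: vr[A=1536/263 B=2308096/523633 E=940032/172265 F=1024/263 G=1024/263] → run F
t=6: vr[A=1536/263 B=2308096/523633 E=940032/172265 F=277248/53915 G=1024/263] → run G
t=7: vr[A=1536/263 B=2308096/523633 E=940032/172265 F=277248/53915 G=1287/263] → run B
t=8: vr[A=1536/263 B=2577408/523633 E=940032/172265 F=277248/53915 G=1287/263] → run G
t=9: vr[A=1536/263 B=2577408/523633 E=940032/172265 F=277248/53915 G=1550/263] → run B
t=10: vr[A=1536/263 B=2846720/523633 E=940032/172265 F=277248/53915 G=1550/263] → run F
t=11: vr[A=1536/263 B=2846720/523633 E=940032/172265 F=344576/53915 G=1550/263] → run B
t=12: vr[A=1536/263 B=3116032/523633 E=940032/172265 F=344576/53915 G=1550/263] → run E
t=13: vr[A=1536/263 B=3116032/523633 E=1209344/172265 F=344576/53915 G=1550/263] → run A
t=14: vr[A=2048/263 B=3116032/523633 E=1209344/172265 F=344576/53915 G=1550/263] → run G
t=15: vr[A=2048/263 B=3116032/523633 E=1209344/172265 F=344576/53915 G=1813/263] → run B
t=16: vr[A=2048/263 B=3385344/523633 E=1209344/172265 F=344576/53915 G=1813/263] → run F
t=17: vr[A=2048/263 B=3385344/523633 E=1209344/172265 F=411904/53915 G=1813/263] → run B
t=18: vr[A=2048/263 E=1209344/172265 F=411904/53915 G=1813/263] → run G
t=19: vr[A=2048/263 E=1209344/172265 F=411904/53915 G=2076/263] → run E
t=20: vr[A=2048/263 E=1478656/172265 F=411904/53915 G=2076/263] → run F
t=21: vr[A=2048/263 E=1478656/172265 F=479232/53915 G=2076/263] → run A
t=22: vr[A=2560/263 E=1478656/172265 F=479232/53915 G=2076/263] → run G
t=23: vr[A=2560/263 E=1478656/172265 F=479232/53915 G=2339/263] → run E
t=24: vr[A=2560/263 E=1747968/172265 F=479232/53915 G=2339/263] → run F
t=25: vr[A=2560/263 E=1747968/172265 F=109312/10783 G=2339/263] → run G
t=26: vr[A=2560/263 E=1747968/172265 F=109312/10783 G=2602/263] → run A
t=27: vr[E=1747968/172265 F=109312/10783 G=2602/263] → run G
t=28: vr[E=1747968/172265 F=109312/10783] → run F
t=29: vr[E=1747968/172265] → run E
t=30: vr[E=403456/34453] → run E
t=31: (idle)
t=32: (idle)
t=33: (idle)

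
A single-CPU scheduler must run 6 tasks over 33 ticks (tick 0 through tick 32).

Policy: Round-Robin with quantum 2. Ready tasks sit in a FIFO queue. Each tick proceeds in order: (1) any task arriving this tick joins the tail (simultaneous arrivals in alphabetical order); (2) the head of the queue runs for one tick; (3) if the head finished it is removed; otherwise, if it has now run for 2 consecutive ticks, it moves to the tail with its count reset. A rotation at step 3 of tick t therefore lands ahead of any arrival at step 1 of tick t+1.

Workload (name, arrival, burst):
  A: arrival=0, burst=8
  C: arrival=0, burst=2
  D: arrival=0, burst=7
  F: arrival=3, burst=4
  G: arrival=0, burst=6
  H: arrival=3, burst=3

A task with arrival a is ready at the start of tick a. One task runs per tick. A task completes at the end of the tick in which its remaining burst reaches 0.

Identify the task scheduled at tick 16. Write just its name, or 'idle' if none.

t=0: queue=[A,C,D,G] q_used=0 → run A
t=1: queue=[A,C,D,G] q_used=1 → run A
t=2: queue=[C,D,G,A] q_used=0 → run C
t=3: queue=[C,D,G,A,F,H] q_used=1 → run C
t=4: queue=[D,G,A,F,H] q_used=0 → run D
t=5: queue=[D,G,A,F,H] q_used=1 → run D
t=6: queue=[G,A,F,H,D] q_used=0 → run G
t=7: queue=[G,A,F,H,D] q_used=1 → run G
t=8: queue=[A,F,H,D,G] q_used=0 → run A
t=9: queue=[A,F,H,D,G] q_used=1 → run A
t=10: queue=[F,H,D,G,A] q_used=0 → run F
t=11: queue=[F,H,D,G,A] q_used=1 → run F
t=12: queue=[H,D,G,A,F] q_used=0 → run H
t=13: queue=[H,D,G,A,F] q_used=1 → run H
t=14: queue=[D,G,A,F,H] q_used=0 → run D
t=15: queue=[D,G,A,F,H] q_used=1 → run D
t=16: queue=[G,A,F,H,D] q_used=0 → run G
t=17: queue=[G,A,F,H,D] q_used=1 → run G
t=18: queue=[A,F,H,D,G] q_used=0 → run A
t=19: queue=[A,F,H,D,G] q_used=1 → run A
t=20: queue=[F,H,D,G,A] q_used=0 → run F
t=21: queue=[F,H,D,G,A] q_used=1 → run F
t=22: queue=[H,D,G,A] q_used=0 → run H
t=23: queue=[D,G,A] q_used=0 → run D
t=24: queue=[D,G,A] q_used=1 → run D
t=25: queue=[G,A,D] q_used=0 → run G
t=26: queue=[G,A,D] q_used=1 → run G
t=27: queue=[A,D] q_used=0 → run A
t=28: queue=[A,D] q_used=1 → run A
t=29: queue=[D] q_used=0 → run D
t=30: (idle)
t=31: (idle)
t=32: (idle)

running at tick 16 = G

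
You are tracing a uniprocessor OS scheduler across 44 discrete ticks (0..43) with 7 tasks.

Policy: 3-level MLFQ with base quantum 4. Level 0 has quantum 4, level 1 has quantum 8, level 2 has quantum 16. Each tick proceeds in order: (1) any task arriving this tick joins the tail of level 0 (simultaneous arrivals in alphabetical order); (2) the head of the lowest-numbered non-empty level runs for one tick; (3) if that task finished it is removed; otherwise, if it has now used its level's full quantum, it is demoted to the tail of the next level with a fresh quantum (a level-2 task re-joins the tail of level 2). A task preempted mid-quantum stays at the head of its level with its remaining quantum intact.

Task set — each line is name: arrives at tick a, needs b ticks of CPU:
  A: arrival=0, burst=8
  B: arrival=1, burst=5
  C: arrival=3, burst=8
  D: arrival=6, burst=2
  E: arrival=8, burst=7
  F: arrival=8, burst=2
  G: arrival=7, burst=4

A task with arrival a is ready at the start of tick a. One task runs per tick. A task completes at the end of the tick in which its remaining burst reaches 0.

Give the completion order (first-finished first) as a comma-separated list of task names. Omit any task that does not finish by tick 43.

completion order = D, G, F, A, B, C, E

t=0: L0/L1/L2 = A/-/- → run A
t=1: L0/L1/L2 = AB/-/- → run A
t=2: L0/L1/L2 = AB/-/- → run A
t=3: L0/L1/L2 = ABC/-/- → run A
t=4: L0/L1/L2 = BC/A/- → run B
t=5: L0/L1/L2 = BC/A/- → run B
t=6: L0/L1/L2 = BCD/A/- → run B
t=7: L0/L1/L2 = BCDG/A/- → run B
t=8: L0/L1/L2 = CDGEF/AB/- → run C
t=9: L0/L1/L2 = CDGEF/AB/- → run C
t=10: L0/L1/L2 = CDGEF/AB/- → run C
t=11: L0/L1/L2 = CDGEF/AB/- → run C
t=12: L0/L1/L2 = DGEF/ABC/- → run D
t=13: L0/L1/L2 = DGEF/ABC/- → run D
t=14: L0/L1/L2 = GEF/ABC/- → run G
t=15: L0/L1/L2 = GEF/ABC/- → run G
t=16: L0/L1/L2 = GEF/ABC/- → run G
t=17: L0/L1/L2 = GEF/ABC/- → run G
t=18: L0/L1/L2 = EF/ABC/- → run E
t=19: L0/L1/L2 = EF/ABC/- → run E
t=20: L0/L1/L2 = EF/ABC/- → run E
t=21: L0/L1/L2 = EF/ABC/- → run E
t=22: L0/L1/L2 = F/ABCE/- → run F
t=23: L0/L1/L2 = F/ABCE/- → run F
t=24: L0/L1/L2 = -/ABCE/- → run A
t=25: L0/L1/L2 = -/ABCE/- → run A
t=26: L0/L1/L2 = -/ABCE/- → run A
t=27: L0/L1/L2 = -/ABCE/- → run A
t=28: L0/L1/L2 = -/BCE/- → run B
t=29: L0/L1/L2 = -/CE/- → run C
t=30: L0/L1/L2 = -/CE/- → run C
t=31: L0/L1/L2 = -/CE/- → run C
t=32: L0/L1/L2 = -/CE/- → run C
t=33: L0/L1/L2 = -/E/- → run E
t=34: L0/L1/L2 = -/E/- → run E
t=35: L0/L1/L2 = -/E/- → run E
t=36: (idle)
t=37: (idle)
t=38: (idle)
t=39: (idle)
t=40: (idle)
t=41: (idle)
t=42: (idle)
t=43: (idle)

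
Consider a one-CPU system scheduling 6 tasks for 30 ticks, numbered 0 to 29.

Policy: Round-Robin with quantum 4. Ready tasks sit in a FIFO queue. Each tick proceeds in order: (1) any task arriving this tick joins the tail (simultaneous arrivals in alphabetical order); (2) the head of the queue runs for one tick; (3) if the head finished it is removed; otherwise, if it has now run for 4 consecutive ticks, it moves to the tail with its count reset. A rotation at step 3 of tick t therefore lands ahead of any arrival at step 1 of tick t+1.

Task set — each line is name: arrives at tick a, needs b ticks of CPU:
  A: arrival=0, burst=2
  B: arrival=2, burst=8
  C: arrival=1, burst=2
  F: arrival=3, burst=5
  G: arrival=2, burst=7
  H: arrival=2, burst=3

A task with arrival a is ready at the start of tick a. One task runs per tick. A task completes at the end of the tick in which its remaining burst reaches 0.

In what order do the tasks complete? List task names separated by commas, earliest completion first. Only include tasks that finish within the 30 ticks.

t=0: queue=[A] q_used=0 → run A
t=1: queue=[A,C] q_used=1 → run A
t=2: queue=[C,B,G,H] q_used=0 → run C
t=3: queue=[C,B,G,H,F] q_used=1 → run C
t=4: queue=[B,G,H,F] q_used=0 → run B
t=5: queue=[B,G,H,F] q_used=1 → run B
t=6: queue=[B,G,H,F] q_used=2 → run B
t=7: queue=[B,G,H,F] q_used=3 → run B
t=8: queue=[G,H,F,B] q_used=0 → run G
t=9: queue=[G,H,F,B] q_used=1 → run G
t=10: queue=[G,H,F,B] q_used=2 → run G
t=11: queue=[G,H,F,B] q_used=3 → run G
t=12: queue=[H,F,B,G] q_used=0 → run H
t=13: queue=[H,F,B,G] q_used=1 → run H
t=14: queue=[H,F,B,G] q_used=2 → run H
t=15: queue=[F,B,G] q_used=0 → run F
t=16: queue=[F,B,G] q_used=1 → run F
t=17: queue=[F,B,G] q_used=2 → run F
t=18: queue=[F,B,G] q_used=3 → run F
t=19: queue=[B,G,F] q_used=0 → run B
t=20: queue=[B,G,F] q_used=1 → run B
t=21: queue=[B,G,F] q_used=2 → run B
t=22: queue=[B,G,F] q_used=3 → run B
t=23: queue=[G,F] q_used=0 → run G
t=24: queue=[G,F] q_used=1 → run G
t=25: queue=[G,F] q_used=2 → run G
t=26: queue=[F] q_used=0 → run F
t=27: (idle)
t=28: (idle)
t=29: (idle)

completion order = A, C, H, B, G, F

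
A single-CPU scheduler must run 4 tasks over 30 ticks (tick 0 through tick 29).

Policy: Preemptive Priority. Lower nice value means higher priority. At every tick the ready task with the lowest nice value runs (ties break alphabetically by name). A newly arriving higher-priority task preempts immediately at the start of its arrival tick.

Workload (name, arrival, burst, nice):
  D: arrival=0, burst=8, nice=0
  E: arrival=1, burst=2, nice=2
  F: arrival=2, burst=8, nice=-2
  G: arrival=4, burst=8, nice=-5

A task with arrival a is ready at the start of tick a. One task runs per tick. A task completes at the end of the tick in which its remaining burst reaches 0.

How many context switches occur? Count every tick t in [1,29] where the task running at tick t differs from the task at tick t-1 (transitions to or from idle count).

context switches = 6

t=0: ready={D} → run D
t=1: ready={D,E} → run D
t=2: ready={D,E,F} → run F
t=3: ready={D,E,F} → run F
t=4: ready={D,E,F,G} → run G
t=5: ready={D,E,F,G} → run G
t=6: ready={D,E,F,G} → run G
t=7: ready={D,E,F,G} → run G
t=8: ready={D,E,F,G} → run G
t=9: ready={D,E,F,G} → run G
t=10: ready={D,E,F,G} → run G
t=11: ready={D,E,F,G} → run G
t=12: ready={D,E,F} → run F
t=13: ready={D,E,F} → run F
t=14: ready={D,E,F} → run F
t=15: ready={D,E,F} → run F
t=16: ready={D,E,F} → run F
t=17: ready={D,E,F} → run F
t=18: ready={D,E} → run D
t=19: ready={D,E} → run D
t=20: ready={D,E} → run D
t=21: ready={D,E} → run D
t=22: ready={D,E} → run D
t=23: ready={D,E} → run D
t=24: ready={E} → run E
t=25: ready={E} → run E
t=26: (idle)
t=27: (idle)
t=28: (idle)
t=29: (idle)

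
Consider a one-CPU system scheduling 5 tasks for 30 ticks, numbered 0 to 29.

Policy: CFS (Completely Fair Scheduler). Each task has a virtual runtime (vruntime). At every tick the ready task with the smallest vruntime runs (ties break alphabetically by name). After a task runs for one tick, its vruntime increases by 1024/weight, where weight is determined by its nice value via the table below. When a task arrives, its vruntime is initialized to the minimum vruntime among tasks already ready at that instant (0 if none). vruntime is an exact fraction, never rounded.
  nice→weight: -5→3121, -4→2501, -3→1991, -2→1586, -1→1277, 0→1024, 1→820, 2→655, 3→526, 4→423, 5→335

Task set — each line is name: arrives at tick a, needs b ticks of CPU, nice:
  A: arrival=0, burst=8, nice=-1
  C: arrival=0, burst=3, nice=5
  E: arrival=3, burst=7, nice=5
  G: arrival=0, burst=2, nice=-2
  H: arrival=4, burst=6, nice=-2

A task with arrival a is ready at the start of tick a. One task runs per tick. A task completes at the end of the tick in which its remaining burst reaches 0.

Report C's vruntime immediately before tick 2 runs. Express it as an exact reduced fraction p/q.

t=0: vr[A=0 C=0 G=0] → run A
t=1: vr[A=1024/1277 C=0 G=0] → run C
t=2: vr[A=1024/1277 C=1024/335 G=0] → run G
t=3: vr[A=1024/1277 C=1024/335 E=512/793 G=512/793] → run E
t=4: vr[A=1024/1277 C=1024/335 E=983552/265655 G=512/793 H=512/793] → run G
t=5: vr[A=1024/1277 C=1024/335 E=983552/265655 H=512/793] → run H
t=6: vr[A=1024/1277 C=1024/335 E=983552/265655 H=1024/793] → run A
t=7: vr[A=2048/1277 C=1024/335 E=983552/265655 H=1024/793] → run H
t=8: vr[A=2048/1277 C=1024/335 E=983552/265655 H=1536/793] → run A
t=9: vr[A=3072/1277 C=1024/335 E=983552/265655 H=1536/793] → run H
t=10: vr[A=3072/1277 C=1024/335 E=983552/265655 H=2048/793] → run A
t=11: vr[A=4096/1277 C=1024/335 E=983552/265655 H=2048/793] → run H
t=12: vr[A=4096/1277 C=1024/335 E=983552/265655 H=2560/793] → run C
t=13: vr[A=4096/1277 C=2048/335 E=983552/265655 H=2560/793] → run A
t=14: vr[A=5120/1277 C=2048/335 E=983552/265655 H=2560/793] → run H
t=15: vr[A=5120/1277 C=2048/335 E=983552/265655 H=3072/793] → run E
t=16: vr[A=5120/1277 C=2048/335 E=1795584/265655 H=3072/793] → run H
t=17: vr[A=5120/1277 C=2048/335 E=1795584/265655] → run A
t=18: vr[A=6144/1277 C=2048/335 E=1795584/265655] → run A
t=19: vr[A=7168/1277 C=2048/335 E=1795584/265655] → run A
t=20: vr[C=2048/335 E=1795584/265655] → run C
t=21: vr[E=1795584/265655] → run E
t=22: vr[E=2607616/265655] → run E
t=23: vr[E=3419648/265655] → run E
t=24: vr[E=846336/53131] → run E
t=25: vr[E=5043712/265655] → run E
t=26: (idle)
t=27: (idle)
t=28: (idle)
t=29: (idle)

vruntime(C, start of tick 2) = 1024/335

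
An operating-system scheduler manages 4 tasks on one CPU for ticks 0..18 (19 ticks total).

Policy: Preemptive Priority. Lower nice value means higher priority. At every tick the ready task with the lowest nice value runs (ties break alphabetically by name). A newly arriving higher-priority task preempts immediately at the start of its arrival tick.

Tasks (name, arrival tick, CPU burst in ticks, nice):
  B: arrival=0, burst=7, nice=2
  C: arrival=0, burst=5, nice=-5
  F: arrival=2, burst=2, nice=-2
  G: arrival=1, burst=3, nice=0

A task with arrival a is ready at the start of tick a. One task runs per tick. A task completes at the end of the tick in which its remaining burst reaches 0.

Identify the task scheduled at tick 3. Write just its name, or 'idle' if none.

t=0: ready={B,C} → run C
t=1: ready={B,C,G} → run C
t=2: ready={B,C,F,G} → run C
t=3: ready={B,C,F,G} → run C
t=4: ready={B,C,F,G} → run C
t=5: ready={B,F,G} → run F
t=6: ready={B,F,G} → run F
t=7: ready={B,G} → run G
t=8: ready={B,G} → run G
t=9: ready={B,G} → run G
t=10: ready={B} → run B
t=11: ready={B} → run B
t=12: ready={B} → run B
t=13: ready={B} → run B
t=14: ready={B} → run B
t=15: ready={B} → run B
t=16: ready={B} → run B
t=17: (idle)
t=18: (idle)

running at tick 3 = C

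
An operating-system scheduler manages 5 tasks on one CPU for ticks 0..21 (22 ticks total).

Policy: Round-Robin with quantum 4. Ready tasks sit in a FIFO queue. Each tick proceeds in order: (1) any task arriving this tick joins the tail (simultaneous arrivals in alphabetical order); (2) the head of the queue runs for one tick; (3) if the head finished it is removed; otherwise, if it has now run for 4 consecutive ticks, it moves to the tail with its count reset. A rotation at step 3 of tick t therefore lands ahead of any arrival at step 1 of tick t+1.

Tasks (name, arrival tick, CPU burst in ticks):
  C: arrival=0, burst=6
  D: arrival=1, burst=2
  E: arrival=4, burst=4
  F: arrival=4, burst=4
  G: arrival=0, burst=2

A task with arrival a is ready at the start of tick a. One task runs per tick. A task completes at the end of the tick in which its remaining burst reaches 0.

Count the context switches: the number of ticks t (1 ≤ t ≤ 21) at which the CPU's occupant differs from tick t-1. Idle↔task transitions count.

context switches = 6

t=0: queue=[C,G] q_used=0 → run C
t=1: queue=[C,G,D] q_used=1 → run C
t=2: queue=[C,G,D] q_used=2 → run C
t=3: queue=[C,G,D] q_used=3 → run C
t=4: queue=[G,D,C,E,F] q_used=0 → run G
t=5: queue=[G,D,C,E,F] q_used=1 → run G
t=6: queue=[D,C,E,F] q_used=0 → run D
t=7: queue=[D,C,E,F] q_used=1 → run D
t=8: queue=[C,E,F] q_used=0 → run C
t=9: queue=[C,E,F] q_used=1 → run C
t=10: queue=[E,F] q_used=0 → run E
t=11: queue=[E,F] q_used=1 → run E
t=12: queue=[E,F] q_used=2 → run E
t=13: queue=[E,F] q_used=3 → run E
t=14: queue=[F] q_used=0 → run F
t=15: queue=[F] q_used=1 → run F
t=16: queue=[F] q_used=2 → run F
t=17: queue=[F] q_used=3 → run F
t=18: (idle)
t=19: (idle)
t=20: (idle)
t=21: (idle)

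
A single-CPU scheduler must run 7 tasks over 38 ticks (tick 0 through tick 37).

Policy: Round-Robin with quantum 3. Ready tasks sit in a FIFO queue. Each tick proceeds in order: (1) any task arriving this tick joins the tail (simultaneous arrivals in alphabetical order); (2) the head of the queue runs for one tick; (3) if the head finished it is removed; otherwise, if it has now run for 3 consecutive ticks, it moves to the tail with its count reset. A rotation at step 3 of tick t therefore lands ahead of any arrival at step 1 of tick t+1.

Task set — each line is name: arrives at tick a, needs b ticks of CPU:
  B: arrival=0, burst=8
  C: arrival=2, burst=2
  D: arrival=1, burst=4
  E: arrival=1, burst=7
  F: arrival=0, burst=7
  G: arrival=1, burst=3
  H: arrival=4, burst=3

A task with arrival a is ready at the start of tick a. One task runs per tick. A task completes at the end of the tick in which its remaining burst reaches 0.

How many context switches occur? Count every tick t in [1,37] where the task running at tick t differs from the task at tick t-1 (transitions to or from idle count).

t=0: queue=[B,F] q_used=0 → run B
t=1: queue=[B,F,D,E,G] q_used=1 → run B
t=2: queue=[B,F,D,E,G,C] q_used=2 → run B
t=3: queue=[F,D,E,G,C,B] q_used=0 → run F
t=4: queue=[F,D,E,G,C,B,H] q_used=1 → run F
t=5: queue=[F,D,E,G,C,B,H] q_used=2 → run F
t=6: queue=[D,E,G,C,B,H,F] q_used=0 → run D
t=7: queue=[D,E,G,C,B,H,F] q_used=1 → run D
t=8: queue=[D,E,G,C,B,H,F] q_used=2 → run D
t=9: queue=[E,G,C,B,H,F,D] q_used=0 → run E
t=10: queue=[E,G,C,B,H,F,D] q_used=1 → run E
t=11: queue=[E,G,C,B,H,F,D] q_used=2 → run E
t=12: queue=[G,C,B,H,F,D,E] q_used=0 → run G
t=13: queue=[G,C,B,H,F,D,E] q_used=1 → run G
t=14: queue=[G,C,B,H,F,D,E] q_used=2 → run G
t=15: queue=[C,B,H,F,D,E] q_used=0 → run C
t=16: queue=[C,B,H,F,D,E] q_used=1 → run C
t=17: queue=[B,H,F,D,E] q_used=0 → run B
t=18: queue=[B,H,F,D,E] q_used=1 → run B
t=19: queue=[B,H,F,D,E] q_used=2 → run B
t=20: queue=[H,F,D,E,B] q_used=0 → run H
t=21: queue=[H,F,D,E,B] q_used=1 → run H
t=22: queue=[H,F,D,E,B] q_used=2 → run H
t=23: queue=[F,D,E,B] q_used=0 → run F
t=24: queue=[F,D,E,B] q_used=1 → run F
t=25: queue=[F,D,E,B] q_used=2 → run F
t=26: queue=[D,E,B,F] q_used=0 → run D
t=27: queue=[E,B,F] q_used=0 → run E
t=28: queue=[E,B,F] q_used=1 → run E
t=29: queue=[E,B,F] q_used=2 → run E
t=30: queue=[B,F,E] q_used=0 → run B
t=31: queue=[B,F,E] q_used=1 → run B
t=32: queue=[F,E] q_used=0 → run F
t=33: queue=[E] q_used=0 → run E
t=34: (idle)
t=35: (idle)
t=36: (idle)
t=37: (idle)

context switches = 14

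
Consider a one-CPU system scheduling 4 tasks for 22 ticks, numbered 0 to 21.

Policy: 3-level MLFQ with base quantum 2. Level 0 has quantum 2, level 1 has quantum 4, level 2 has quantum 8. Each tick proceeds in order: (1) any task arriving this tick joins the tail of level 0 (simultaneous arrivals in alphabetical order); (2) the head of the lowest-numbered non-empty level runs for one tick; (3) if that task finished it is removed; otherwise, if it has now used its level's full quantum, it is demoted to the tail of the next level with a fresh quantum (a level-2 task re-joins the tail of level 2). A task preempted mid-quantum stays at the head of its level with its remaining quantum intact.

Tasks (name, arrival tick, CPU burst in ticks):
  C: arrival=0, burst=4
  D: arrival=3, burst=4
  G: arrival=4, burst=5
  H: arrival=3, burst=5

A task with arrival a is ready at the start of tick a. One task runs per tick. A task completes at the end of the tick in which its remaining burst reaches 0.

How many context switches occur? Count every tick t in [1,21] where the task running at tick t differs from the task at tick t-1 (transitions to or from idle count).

context switches = 8

t=0: L0/L1/L2 = C/-/- → run C
t=1: L0/L1/L2 = C/-/- → run C
t=2: L0/L1/L2 = -/C/- → run C
t=3: L0/L1/L2 = DH/C/- → run D
t=4: L0/L1/L2 = DHG/C/- → run D
t=5: L0/L1/L2 = HG/CD/- → run H
t=6: L0/L1/L2 = HG/CD/- → run H
t=7: L0/L1/L2 = G/CDH/- → run G
t=8: L0/L1/L2 = G/CDH/- → run G
t=9: L0/L1/L2 = -/CDHG/- → run C
t=10: L0/L1/L2 = -/DHG/- → run D
t=11: L0/L1/L2 = -/DHG/- → run D
t=12: L0/L1/L2 = -/HG/- → run H
t=13: L0/L1/L2 = -/HG/- → run H
t=14: L0/L1/L2 = -/HG/- → run H
t=15: L0/L1/L2 = -/G/- → run G
t=16: L0/L1/L2 = -/G/- → run G
t=17: L0/L1/L2 = -/G/- → run G
t=18: (idle)
t=19: (idle)
t=20: (idle)
t=21: (idle)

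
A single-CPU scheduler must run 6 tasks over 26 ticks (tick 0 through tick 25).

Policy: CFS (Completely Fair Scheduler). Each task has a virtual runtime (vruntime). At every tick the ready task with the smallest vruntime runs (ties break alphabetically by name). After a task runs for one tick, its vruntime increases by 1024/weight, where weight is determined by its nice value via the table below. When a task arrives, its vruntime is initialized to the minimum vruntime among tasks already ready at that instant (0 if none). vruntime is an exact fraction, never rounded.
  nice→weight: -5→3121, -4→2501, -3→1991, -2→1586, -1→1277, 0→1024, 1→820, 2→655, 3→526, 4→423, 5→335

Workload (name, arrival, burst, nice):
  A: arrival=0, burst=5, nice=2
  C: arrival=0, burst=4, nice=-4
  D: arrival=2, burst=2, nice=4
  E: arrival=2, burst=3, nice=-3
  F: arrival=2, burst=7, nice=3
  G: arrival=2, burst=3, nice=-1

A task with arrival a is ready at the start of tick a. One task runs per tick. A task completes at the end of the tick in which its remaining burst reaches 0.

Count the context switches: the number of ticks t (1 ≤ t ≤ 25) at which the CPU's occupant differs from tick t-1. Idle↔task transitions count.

t=0: vr[A=0 C=0] → run A
t=1: vr[A=1024/655 C=0] → run C
t=2: vr[A=1024/655 C=1024/2501 D=1024/2501 E=1024/2501 F=1024/2501 G=1024/2501] → run C
t=3: vr[A=1024/655 C=2048/2501 D=1024/2501 E=1024/2501 F=1024/2501 G=1024/2501] → run D
t=4: vr[A=1024/655 C=2048/2501 D=2994176/1057923 E=1024/2501 F=1024/2501 G=1024/2501] → run E
t=5: vr[A=1024/655 C=2048/2501 D=2994176/1057923 E=4599808/4979491 F=1024/2501 G=1024/2501] → run F
t=6: vr[A=1024/655 C=2048/2501 D=2994176/1057923 E=4599808/4979491 F=1549824/657763 G=1024/2501] → run G
t=7: vr[A=1024/655 C=2048/2501 D=2994176/1057923 E=4599808/4979491 F=1549824/657763 G=3868672/3193777] → run C
t=8: vr[A=1024/655 C=3072/2501 D=2994176/1057923 E=4599808/4979491 F=1549824/657763 G=3868672/3193777] → run E
t=9: vr[A=1024/655 C=3072/2501 D=2994176/1057923 E=7160832/4979491 F=1549824/657763 G=3868672/3193777] → run G
t=10: vr[A=1024/655 C=3072/2501 D=2994176/1057923 E=7160832/4979491 F=1549824/657763 G=6429696/3193777] → run C
t=11: vr[A=1024/655 D=2994176/1057923 E=7160832/4979491 F=1549824/657763 G=6429696/3193777] → run E
t=12: vr[A=1024/655 D=2994176/1057923 F=1549824/657763 G=6429696/3193777] → run A
t=13: vr[A=2048/655 D=2994176/1057923 F=1549824/657763 G=6429696/3193777] → run G
t=14: vr[A=2048/655 D=2994176/1057923 F=1549824/657763] → run F
t=15: vr[A=2048/655 D=2994176/1057923 F=2830336/657763] → run D
t=16: vr[A=2048/655 F=2830336/657763] → run A
t=17: vr[A=3072/655 F=2830336/657763] → run F
t=18: vr[A=3072/655 F=4110848/657763] → run A
t=19: vr[A=4096/655 F=4110848/657763] → run F
t=20: vr[A=4096/655 F=5391360/657763] → run A
t=21: vr[F=5391360/657763] → run F
t=22: vr[F=6671872/657763] → run F
t=23: vr[F=7952384/657763] → run F
t=24: (idle)
t=25: (idle)

context switches = 21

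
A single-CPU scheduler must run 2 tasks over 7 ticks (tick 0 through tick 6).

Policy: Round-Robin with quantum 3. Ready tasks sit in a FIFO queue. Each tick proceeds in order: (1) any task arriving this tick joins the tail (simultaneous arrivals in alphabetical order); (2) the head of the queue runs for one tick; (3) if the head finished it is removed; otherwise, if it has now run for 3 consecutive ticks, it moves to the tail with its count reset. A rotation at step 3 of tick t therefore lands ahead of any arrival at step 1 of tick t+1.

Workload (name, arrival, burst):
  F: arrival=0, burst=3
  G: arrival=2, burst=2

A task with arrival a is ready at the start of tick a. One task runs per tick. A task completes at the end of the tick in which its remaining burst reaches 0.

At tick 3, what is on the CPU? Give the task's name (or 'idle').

running at tick 3 = G

t=0: queue=[F] q_used=0 → run F
t=1: queue=[F] q_used=1 → run F
t=2: queue=[F,G] q_used=2 → run F
t=3: queue=[G] q_used=0 → run G
t=4: queue=[G] q_used=1 → run G
t=5: (idle)
t=6: (idle)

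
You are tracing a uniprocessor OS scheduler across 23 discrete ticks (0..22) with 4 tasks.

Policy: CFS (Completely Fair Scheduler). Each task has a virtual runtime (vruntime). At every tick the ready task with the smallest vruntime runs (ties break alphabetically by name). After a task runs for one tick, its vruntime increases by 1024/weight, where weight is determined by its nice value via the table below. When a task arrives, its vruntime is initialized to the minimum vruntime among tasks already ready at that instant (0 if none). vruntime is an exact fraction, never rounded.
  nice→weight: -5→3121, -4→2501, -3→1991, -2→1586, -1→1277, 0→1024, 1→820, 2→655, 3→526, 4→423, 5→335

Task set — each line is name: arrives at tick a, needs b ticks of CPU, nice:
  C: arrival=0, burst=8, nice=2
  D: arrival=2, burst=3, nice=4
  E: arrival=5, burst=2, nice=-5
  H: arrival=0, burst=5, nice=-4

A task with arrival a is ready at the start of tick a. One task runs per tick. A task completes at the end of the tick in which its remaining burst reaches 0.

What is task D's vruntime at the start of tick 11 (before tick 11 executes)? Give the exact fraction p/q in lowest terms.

t=0: vr[C=0 H=0] → run C
t=1: vr[C=1024/655 H=0] → run H
t=2: vr[C=1024/655 D=1024/2501 H=1024/2501] → run D
t=3: vr[C=1024/655 D=2994176/1057923 H=1024/2501] → run H
t=4: vr[C=1024/655 D=2994176/1057923 H=2048/2501] → run H
t=5: vr[C=1024/655 D=2994176/1057923 E=3072/2501 H=3072/2501] → run E
t=6: vr[C=1024/655 D=2994176/1057923 E=12148736/7805621 H=3072/2501] → run H
t=7: vr[C=1024/655 D=2994176/1057923 E=12148736/7805621 H=4096/2501] → run E
t=8: vr[C=1024/655 D=2994176/1057923 H=4096/2501] → run C
t=9: vr[C=2048/655 D=2994176/1057923 H=4096/2501] → run H
t=10: vr[C=2048/655 D=2994176/1057923] → run D
t=11: vr[C=2048/655 D=5555200/1057923] → run C
t=12: vr[C=3072/655 D=5555200/1057923] → run C
t=13: vr[C=4096/655 D=5555200/1057923] → run D
t=14: vr[C=4096/655] → run C
t=15: vr[C=1024/131] → run C
t=16: vr[C=6144/655] → run C
t=17: vr[C=7168/655] → run C
t=18: (idle)
t=19: (idle)
t=20: (idle)
t=21: (idle)
t=22: (idle)

vruntime(D, start of tick 11) = 5555200/1057923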